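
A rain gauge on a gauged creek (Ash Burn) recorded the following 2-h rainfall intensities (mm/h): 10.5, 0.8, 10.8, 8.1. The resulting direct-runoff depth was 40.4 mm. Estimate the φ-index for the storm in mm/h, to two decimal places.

φ ≈ 3.07 mm/h

Only the 3 blocks with intensity above φ contribute runoff: 10.5, 10.8, 8.1 mm/h.
Σ(I−φ)·Δt = d  ⇒  (10.5+10.8+8.1 − 3φ)·2 = 40.4
φ = (29.40 − 40.4/2) / 3 = 3.07 mm/h.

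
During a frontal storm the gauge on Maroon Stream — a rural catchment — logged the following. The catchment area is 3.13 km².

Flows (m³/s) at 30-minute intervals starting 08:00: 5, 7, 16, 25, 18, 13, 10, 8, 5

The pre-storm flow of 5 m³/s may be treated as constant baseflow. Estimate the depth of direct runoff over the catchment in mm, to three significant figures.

d ≈ 35.7 mm

Direct runoff: 0.0, 2.0, 11.0, 20.0, 13.0, 8.0, 5.0, 3.0, 0.0 m³/s; ΣQ_DR = 62.00 m³/s.
V = ΣQ_DR · Δt = 62.00 × 1800 s = 1.116 × 10^5 m³.
Over A = 3.13 km², depth = V / A = 35.7 mm.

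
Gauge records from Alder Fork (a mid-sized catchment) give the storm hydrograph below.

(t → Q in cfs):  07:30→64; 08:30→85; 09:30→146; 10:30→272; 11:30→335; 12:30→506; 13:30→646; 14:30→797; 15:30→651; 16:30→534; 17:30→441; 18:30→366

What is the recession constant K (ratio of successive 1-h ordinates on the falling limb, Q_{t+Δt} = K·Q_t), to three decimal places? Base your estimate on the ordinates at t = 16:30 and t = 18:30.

K ≈ 0.828

Using the recession-limb readings at t = 16:30 and t = 18:30: Q falls from 534 to 366 cfs over 2 intervals.
K = (Q₂/Q₁)^(1/2) = (366/534)^(1/2) = 0.828.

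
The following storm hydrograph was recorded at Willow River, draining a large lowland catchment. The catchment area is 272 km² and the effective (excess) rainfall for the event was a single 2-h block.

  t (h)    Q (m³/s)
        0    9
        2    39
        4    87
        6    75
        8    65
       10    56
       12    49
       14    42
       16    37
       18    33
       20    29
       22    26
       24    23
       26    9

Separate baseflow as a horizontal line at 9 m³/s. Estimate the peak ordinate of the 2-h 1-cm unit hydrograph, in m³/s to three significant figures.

Direct runoff: 0.0, 30.0, 78.0, 66.0, 56.0, 47.0, 40.0, 33.0, 28.0, 24.0, 20.0, 17.0, 14.0, 0.0 m³/s; ΣQ_DR = 453.0 m³/s, peak = 78.0 m³/s.
Runoff depth d = ΣQ_DR·Δt / A = 453.0 × 7200 / (272 km²) = 11.99 mm.
The 1-cm UH is the DRH scaled by (10 mm)/d, so U_p = 78.0 × 10/11.99 = 65.0 m³/s.

U_p ≈ 65.0 m³/s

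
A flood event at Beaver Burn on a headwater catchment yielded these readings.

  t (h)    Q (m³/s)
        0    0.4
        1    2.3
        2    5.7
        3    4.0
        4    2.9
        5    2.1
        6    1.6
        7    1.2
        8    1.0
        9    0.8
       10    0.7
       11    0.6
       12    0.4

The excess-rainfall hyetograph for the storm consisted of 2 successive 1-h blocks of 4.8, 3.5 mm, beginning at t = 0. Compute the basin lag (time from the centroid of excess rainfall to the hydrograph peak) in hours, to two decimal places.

t_L ≈ 1.08 h

Centroid of excess rainfall: t_c = Σ P_i·t̄_i / ΣP_i = 0.9217 h (block centres at 0.5, 1.5 h).
Hydrograph peak occurs at t = 2 h, so basin lag t_L = 2 − 0.9217 = 1.08 h.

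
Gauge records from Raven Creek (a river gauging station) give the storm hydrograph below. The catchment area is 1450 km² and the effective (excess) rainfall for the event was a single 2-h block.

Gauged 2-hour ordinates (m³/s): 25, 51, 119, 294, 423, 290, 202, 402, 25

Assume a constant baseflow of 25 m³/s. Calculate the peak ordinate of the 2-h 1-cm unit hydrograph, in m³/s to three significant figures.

Direct runoff: 0.0, 26.0, 94.0, 269.0, 398.0, 265.0, 177.0, 377.0, 0.0 m³/s; ΣQ_DR = 1606 m³/s, peak = 398.0 m³/s.
Runoff depth d = ΣQ_DR·Δt / A = 1606 × 7200 / (1450 km²) = 7.975 mm.
The 1-cm UH is the DRH scaled by (10 mm)/d, so U_p = 398.0 × 10/7.975 = 499 m³/s.

U_p ≈ 499 m³/s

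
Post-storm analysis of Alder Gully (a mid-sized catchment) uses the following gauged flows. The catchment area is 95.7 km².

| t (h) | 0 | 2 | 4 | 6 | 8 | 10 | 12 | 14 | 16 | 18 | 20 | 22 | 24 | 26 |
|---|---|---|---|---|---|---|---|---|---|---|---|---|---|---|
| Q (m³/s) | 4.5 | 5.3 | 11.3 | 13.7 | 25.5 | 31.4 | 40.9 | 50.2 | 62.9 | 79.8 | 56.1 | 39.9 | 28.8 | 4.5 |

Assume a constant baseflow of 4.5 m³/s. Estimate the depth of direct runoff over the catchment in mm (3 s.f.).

d ≈ 29.5 mm

Direct runoff: 0.0, 0.8, 6.8, 9.2, 21.0, 26.9, 36.4, 45.7, 58.4, 75.3, 51.6, 35.4, 24.3, 0.0 m³/s; ΣQ_DR = 391.8 m³/s.
V = ΣQ_DR · Δt = 391.8 × 7200 s = 2.821 × 10^6 m³.
Over A = 95.7 km², depth = V / A = 29.5 mm.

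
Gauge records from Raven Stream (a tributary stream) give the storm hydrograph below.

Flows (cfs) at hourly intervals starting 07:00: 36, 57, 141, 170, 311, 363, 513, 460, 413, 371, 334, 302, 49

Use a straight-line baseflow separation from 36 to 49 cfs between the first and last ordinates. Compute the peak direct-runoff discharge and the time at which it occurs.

Q_p = 470.50 cfs at t = 13:00

Subtracting baseflow gives direct-runoff ordinates: 0.00, 19.92, 102.83, 130.75, 270.67, 321.58, 470.50, 416.42, 368.33, 325.25, 287.17, 254.08, 0.00 cfs.
The maximum is 470.50 cfs, occurring at the reading for t = 13:00.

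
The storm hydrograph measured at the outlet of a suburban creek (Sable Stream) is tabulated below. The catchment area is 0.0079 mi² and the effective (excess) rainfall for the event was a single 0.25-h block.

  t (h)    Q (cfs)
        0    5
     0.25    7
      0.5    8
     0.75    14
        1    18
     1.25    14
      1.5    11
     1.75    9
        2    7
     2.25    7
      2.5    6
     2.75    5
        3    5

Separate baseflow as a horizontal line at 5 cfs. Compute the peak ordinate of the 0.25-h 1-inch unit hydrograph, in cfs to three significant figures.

Direct runoff: 0.0, 2.0, 3.0, 9.0, 13.0, 9.0, 6.0, 4.0, 2.0, 2.0, 1.0, 0.0, 0.0 cfs; ΣQ_DR = 51.00 cfs, peak = 13.0 cfs.
Runoff depth d = ΣQ_DR·Δt / A = 51.00 × 900 / (0.0079 mi²) = 2.501 in.
The 1-inch UH is the DRH scaled by (1 in)/d, so U_p = 13.0 × 1/2.501 = 5.20 cfs.

U_p ≈ 5.20 cfs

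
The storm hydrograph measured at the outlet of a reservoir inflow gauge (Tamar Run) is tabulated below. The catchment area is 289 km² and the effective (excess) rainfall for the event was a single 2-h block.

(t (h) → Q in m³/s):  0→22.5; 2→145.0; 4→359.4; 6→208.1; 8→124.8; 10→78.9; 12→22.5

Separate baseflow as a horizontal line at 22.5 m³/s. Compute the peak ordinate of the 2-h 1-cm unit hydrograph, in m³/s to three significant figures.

U_p ≈ 168 m³/s

Direct runoff: 0.0, 122.5, 336.9, 185.6, 102.3, 56.4, 0.0 m³/s; ΣQ_DR = 803.7 m³/s, peak = 336.9 m³/s.
Runoff depth d = ΣQ_DR·Δt / A = 803.7 × 7200 / (289 km²) = 20.02 mm.
The 1-cm UH is the DRH scaled by (10 mm)/d, so U_p = 336.9 × 10/20.02 = 168 m³/s.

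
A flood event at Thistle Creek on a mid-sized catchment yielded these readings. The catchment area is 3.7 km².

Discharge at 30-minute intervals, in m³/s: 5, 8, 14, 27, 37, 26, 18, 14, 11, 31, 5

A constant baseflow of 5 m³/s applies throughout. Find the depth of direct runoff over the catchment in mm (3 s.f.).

d ≈ 68.6 mm

Direct runoff: 0.0, 3.0, 9.0, 22.0, 32.0, 21.0, 13.0, 9.0, 6.0, 26.0, 0.0 m³/s; ΣQ_DR = 141.0 m³/s.
V = ΣQ_DR · Δt = 141.0 × 1800 s = 2.538 × 10^5 m³.
Over A = 3.7 km², depth = V / A = 68.6 mm.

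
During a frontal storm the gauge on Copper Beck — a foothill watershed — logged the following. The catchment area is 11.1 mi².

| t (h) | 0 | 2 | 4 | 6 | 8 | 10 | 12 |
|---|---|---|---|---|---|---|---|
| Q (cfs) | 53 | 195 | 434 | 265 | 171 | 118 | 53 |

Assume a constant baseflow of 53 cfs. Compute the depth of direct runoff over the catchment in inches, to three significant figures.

Direct runoff: 0.0, 142.0, 381.0, 212.0, 118.0, 65.0, 0.0 cfs; ΣQ_DR = 918.0 cfs.
V = ΣQ_DR · Δt = 918.0 × 7200 s = 6.610 × 10^6 ft³.
Over A = 11.1 mi², depth = V / A = 0.256 in.

d ≈ 0.256 in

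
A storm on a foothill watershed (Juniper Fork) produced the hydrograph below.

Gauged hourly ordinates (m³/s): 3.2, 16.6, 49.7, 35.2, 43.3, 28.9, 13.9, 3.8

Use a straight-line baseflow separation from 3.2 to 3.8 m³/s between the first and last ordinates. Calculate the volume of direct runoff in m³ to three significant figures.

Direct-runoff ordinates (Q − Q_b): 0.00, 13.31, 46.33, 31.74, 39.76, 25.27, 10.19, 0.00 m³/s.
ΣQ_DR = 166.6 m³/s.
With Δt = 1 h = 3600 s, V = ΣQ_DR · Δt = 166.6 × 3600 = 6.00 × 10^5 m³.

V ≈ 6.00 × 10^5 m³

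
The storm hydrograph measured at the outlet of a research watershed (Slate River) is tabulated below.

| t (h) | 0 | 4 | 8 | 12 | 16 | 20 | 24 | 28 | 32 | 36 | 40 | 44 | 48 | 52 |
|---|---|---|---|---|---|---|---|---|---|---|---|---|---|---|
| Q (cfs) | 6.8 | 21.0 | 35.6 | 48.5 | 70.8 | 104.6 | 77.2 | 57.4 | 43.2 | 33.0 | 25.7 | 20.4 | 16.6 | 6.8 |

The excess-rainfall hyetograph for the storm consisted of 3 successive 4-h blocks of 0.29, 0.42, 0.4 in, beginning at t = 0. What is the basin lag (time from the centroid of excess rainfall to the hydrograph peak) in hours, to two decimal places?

Centroid of excess rainfall: t_c = Σ P_i·t̄_i / ΣP_i = 6.3964 h (block centres at 2, 6, 10 h).
Hydrograph peak occurs at t = 20 h, so basin lag t_L = 20 − 6.3964 = 13.60 h.

t_L ≈ 13.60 h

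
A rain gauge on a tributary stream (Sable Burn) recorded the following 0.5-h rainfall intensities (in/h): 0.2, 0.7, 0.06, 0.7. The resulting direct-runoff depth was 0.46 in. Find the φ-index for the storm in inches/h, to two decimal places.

Only the 2 blocks with intensity above φ contribute runoff: 0.7, 0.7 in/h.
Σ(I−φ)·Δt = d  ⇒  (0.7+0.7 − 2φ)·0.5 = 0.46
φ = (1.400 − 0.46/0.5) / 2 = 0.24 in/h.

φ ≈ 0.24 in/h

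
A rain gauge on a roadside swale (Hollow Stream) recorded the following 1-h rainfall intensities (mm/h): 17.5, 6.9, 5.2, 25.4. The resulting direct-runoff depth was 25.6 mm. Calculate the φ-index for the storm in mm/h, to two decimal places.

φ ≈ 8.65 mm/h

Only the 2 blocks with intensity above φ contribute runoff: 17.5, 25.4 mm/h.
Σ(I−φ)·Δt = d  ⇒  (17.5+25.4 − 2φ)·1 = 25.6
φ = (42.90 − 25.6/1) / 2 = 8.65 mm/h.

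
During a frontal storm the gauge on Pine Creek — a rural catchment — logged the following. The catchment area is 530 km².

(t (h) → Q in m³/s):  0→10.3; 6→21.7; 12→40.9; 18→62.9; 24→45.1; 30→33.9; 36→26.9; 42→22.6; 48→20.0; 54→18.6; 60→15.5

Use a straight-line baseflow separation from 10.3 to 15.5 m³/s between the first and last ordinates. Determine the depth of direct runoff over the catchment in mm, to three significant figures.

d ≈ 7.19 mm

Direct runoff: 0.00, 10.88, 29.56, 51.04, 32.72, 21.00, 13.48, 8.66, 5.54, 3.62, 0.00 m³/s; ΣQ_DR = 176.5 m³/s.
V = ΣQ_DR · Δt = 176.5 × 21600 s = 3.812 × 10^6 m³.
Over A = 530 km², depth = V / A = 7.19 mm.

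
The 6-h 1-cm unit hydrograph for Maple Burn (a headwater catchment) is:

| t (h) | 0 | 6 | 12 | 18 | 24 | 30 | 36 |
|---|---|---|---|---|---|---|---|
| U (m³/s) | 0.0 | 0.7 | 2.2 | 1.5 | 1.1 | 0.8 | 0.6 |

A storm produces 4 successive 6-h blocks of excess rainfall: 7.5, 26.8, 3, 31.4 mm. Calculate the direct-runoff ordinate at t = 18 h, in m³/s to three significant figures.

Q ≈ 7.23 m³/s

By discrete convolution, Q_j = Σ (P_i / 10 mm) · U_{j−i}.
At t = 18 h (j=3): Q = (7.5/10)·1.5 + (26.8/10)·2.2 + (3/10)·0.7 + (31.4/10)·0.0 = 7.23 m³/s.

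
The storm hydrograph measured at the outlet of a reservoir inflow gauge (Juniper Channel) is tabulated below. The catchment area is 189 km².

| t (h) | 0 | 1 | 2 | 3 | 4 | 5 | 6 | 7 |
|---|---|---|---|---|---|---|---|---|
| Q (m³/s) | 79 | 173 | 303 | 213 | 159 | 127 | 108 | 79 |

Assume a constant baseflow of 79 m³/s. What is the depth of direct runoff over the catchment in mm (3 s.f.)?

Direct runoff: 0.0, 94.0, 224.0, 134.0, 80.0, 48.0, 29.0, 0.0 m³/s; ΣQ_DR = 609.0 m³/s.
V = ΣQ_DR · Δt = 609.0 × 3600 s = 2.192 × 10^6 m³.
Over A = 189 km², depth = V / A = 11.6 mm.

d ≈ 11.6 mm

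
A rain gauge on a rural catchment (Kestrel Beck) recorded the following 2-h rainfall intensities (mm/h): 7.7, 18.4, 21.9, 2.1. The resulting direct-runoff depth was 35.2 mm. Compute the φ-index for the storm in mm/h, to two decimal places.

φ ≈ 11.35 mm/h

Only the 2 blocks with intensity above φ contribute runoff: 18.4, 21.9 mm/h.
Σ(I−φ)·Δt = d  ⇒  (18.4+21.9 − 2φ)·2 = 35.2
φ = (40.30 − 35.2/2) / 2 = 11.35 mm/h.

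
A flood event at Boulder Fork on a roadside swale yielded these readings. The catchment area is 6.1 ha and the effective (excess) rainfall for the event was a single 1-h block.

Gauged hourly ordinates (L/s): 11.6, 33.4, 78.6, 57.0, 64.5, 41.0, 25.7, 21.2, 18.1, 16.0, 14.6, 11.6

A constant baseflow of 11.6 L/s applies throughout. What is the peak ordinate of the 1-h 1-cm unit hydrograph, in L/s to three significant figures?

Direct runoff: 0.0, 21.8, 67.0, 45.4, 52.9, 29.4, 14.1, 9.6, 6.5, 4.4, 3.0, 0.0 L/s; ΣQ_DR = 254.1 L/s, peak = 67.0 L/s.
Runoff depth d = ΣQ_DR·Δt / A = 254.1 × 3600 / (6.1 ha) = 15.00 mm.
The 1-cm UH is the DRH scaled by (10 mm)/d, so U_p = 67.0 × 10/15.00 = 44.7 L/s.

U_p ≈ 44.7 L/s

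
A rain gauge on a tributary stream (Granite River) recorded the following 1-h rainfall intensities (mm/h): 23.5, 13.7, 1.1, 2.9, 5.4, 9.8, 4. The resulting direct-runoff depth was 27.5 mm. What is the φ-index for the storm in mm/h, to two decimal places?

Only the 3 blocks with intensity above φ contribute runoff: 23.5, 13.7, 9.8 mm/h.
Σ(I−φ)·Δt = d  ⇒  (23.5+13.7+9.8 − 3φ)·1 = 27.5
φ = (47.00 − 27.5/1) / 3 = 6.50 mm/h.

φ ≈ 6.50 mm/h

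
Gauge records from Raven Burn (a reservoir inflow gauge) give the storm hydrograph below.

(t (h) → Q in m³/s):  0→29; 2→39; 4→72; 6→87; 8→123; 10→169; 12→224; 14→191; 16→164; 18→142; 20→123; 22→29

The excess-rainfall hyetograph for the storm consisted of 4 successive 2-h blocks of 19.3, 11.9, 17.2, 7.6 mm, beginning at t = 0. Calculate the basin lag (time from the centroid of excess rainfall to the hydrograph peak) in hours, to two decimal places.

Centroid of excess rainfall: t_c = Σ P_i·t̄_i / ΣP_i = 3.4679 h (block centres at 1, 3, 5, 7 h).
Hydrograph peak occurs at t = 12 h, so basin lag t_L = 12 − 3.4679 = 8.53 h.

t_L ≈ 8.53 h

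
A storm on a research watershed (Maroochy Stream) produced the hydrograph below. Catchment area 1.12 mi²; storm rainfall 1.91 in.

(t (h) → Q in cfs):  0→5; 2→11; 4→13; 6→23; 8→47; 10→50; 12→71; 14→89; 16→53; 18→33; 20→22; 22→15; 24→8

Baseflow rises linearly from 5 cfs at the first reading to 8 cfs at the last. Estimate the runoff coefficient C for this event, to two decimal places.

C ≈ 0.52

ΣQ_DR = 355.5 cfs; V = ΣQ_DR·Δt = 2.560 × 10^6 ft³.
Runoff depth d = V / A = 0.9837 in.
C = d / P = 0.9837 / 1.91 = 0.52.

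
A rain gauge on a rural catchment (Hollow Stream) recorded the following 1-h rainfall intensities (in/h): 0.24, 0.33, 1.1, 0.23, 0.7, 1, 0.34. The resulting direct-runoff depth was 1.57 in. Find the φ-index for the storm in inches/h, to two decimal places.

Only the 3 blocks with intensity above φ contribute runoff: 1.1, 0.7, 1 in/h.
Σ(I−φ)·Δt = d  ⇒  (1.1+0.7+1 − 3φ)·1 = 1.57
φ = (2.800 − 1.57/1) / 3 = 0.41 in/h.

φ ≈ 0.41 in/h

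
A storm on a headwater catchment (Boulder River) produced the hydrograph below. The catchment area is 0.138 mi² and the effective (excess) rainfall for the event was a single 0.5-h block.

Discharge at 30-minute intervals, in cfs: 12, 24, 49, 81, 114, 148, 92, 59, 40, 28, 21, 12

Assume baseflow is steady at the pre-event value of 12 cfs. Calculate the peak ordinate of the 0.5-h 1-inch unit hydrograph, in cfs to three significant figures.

Direct runoff: 0.0, 12.0, 37.0, 69.0, 102.0, 136.0, 80.0, 47.0, 28.0, 16.0, 9.0, 0.0 cfs; ΣQ_DR = 536.0 cfs, peak = 136.0 cfs.
Runoff depth d = ΣQ_DR·Δt / A = 536.0 × 1800 / (0.138 mi²) = 3.009 in.
The 1-inch UH is the DRH scaled by (1 in)/d, so U_p = 136.0 × 1/3.009 = 45.2 cfs.

U_p ≈ 45.2 cfs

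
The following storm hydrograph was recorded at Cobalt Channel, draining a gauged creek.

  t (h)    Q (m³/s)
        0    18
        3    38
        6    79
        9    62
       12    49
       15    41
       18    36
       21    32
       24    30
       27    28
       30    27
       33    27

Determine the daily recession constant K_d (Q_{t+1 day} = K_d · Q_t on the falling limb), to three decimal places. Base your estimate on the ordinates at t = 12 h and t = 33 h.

K_d ≈ 0.506

Between t = 12 h and t = 33 h the flow falls from 49 to 27 m³/s over 7×3 h = 21 h.
Per-interval ratio K = (27/49)^(1/7) = 0.9184; K_d = K^(24/3) = 0.506.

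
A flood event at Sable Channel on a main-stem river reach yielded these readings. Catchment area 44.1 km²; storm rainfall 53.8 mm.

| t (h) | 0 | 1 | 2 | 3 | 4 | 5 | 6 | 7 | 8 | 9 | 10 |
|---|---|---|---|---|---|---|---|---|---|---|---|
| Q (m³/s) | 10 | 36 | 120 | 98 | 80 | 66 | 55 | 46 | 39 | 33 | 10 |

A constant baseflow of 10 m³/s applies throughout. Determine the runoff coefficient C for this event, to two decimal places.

ΣQ_DR = 483.0 m³/s; V = ΣQ_DR·Δt = 1.739 × 10^6 m³.
Runoff depth d = V / A = 39.43 mm.
C = d / P = 39.43 / 53.8 = 0.73.

C ≈ 0.73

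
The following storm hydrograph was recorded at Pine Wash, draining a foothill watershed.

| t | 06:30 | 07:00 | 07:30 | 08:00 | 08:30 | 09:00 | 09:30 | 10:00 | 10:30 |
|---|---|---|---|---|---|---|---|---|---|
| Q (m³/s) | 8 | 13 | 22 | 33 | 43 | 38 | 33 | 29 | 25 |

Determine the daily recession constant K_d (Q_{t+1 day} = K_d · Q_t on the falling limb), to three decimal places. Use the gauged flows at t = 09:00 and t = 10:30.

Between t = 09:00 and t = 10:30 the flow falls from 38 to 25 m³/s over 3×0.5 h = 1.5 h.
Per-interval ratio K = (25/38)^(1/3) = 0.8697; K_d = K^(24/0.5) = 0.001.

K_d ≈ 0.001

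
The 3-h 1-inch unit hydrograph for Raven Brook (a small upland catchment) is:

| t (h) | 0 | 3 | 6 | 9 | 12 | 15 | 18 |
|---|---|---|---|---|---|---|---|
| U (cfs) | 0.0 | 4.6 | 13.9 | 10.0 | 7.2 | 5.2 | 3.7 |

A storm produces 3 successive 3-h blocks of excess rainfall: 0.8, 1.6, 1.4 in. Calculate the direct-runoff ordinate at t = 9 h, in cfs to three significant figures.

By discrete convolution, Q_j = Σ (P_i / 1 in) · U_{j−i}.
At t = 9 h (j=3): Q = (0.8/1)·10.0 + (1.6/1)·13.9 + (1.4/1)·4.6 = 36.7 cfs.

Q ≈ 36.7 cfs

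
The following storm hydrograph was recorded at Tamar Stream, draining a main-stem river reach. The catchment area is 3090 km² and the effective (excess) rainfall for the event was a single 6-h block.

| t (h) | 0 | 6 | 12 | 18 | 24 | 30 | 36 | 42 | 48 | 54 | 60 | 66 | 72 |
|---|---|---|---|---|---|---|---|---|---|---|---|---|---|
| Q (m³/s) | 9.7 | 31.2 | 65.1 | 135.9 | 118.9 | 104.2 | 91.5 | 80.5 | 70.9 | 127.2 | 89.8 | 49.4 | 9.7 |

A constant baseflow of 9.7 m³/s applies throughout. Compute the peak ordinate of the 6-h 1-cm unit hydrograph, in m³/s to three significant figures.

Direct runoff: 0.0, 21.5, 55.4, 126.2, 109.2, 94.5, 81.8, 70.8, 61.2, 117.5, 80.1, 39.7, 0.0 m³/s; ΣQ_DR = 857.9 m³/s, peak = 126.2 m³/s.
Runoff depth d = ΣQ_DR·Δt / A = 857.9 × 21600 / (3090 km²) = 5.997 mm.
The 1-cm UH is the DRH scaled by (10 mm)/d, so U_p = 126.2 × 10/5.997 = 210 m³/s.

U_p ≈ 210 m³/s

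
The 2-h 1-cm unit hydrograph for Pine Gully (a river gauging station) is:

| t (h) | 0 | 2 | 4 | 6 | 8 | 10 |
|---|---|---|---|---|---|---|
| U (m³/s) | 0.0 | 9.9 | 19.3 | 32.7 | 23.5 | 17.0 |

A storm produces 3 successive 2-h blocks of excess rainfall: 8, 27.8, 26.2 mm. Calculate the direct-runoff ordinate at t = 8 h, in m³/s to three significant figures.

Q ≈ 160 m³/s

By discrete convolution, Q_j = Σ (P_i / 10 mm) · U_{j−i}.
At t = 8 h (j=4): Q = (8/10)·23.5 + (27.8/10)·32.7 + (26.2/10)·19.3 = 160 m³/s.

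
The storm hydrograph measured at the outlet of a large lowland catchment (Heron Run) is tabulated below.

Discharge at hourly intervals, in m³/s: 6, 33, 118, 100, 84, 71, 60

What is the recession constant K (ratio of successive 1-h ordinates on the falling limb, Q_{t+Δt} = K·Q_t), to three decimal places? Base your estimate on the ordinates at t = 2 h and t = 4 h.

Using the recession-limb readings at t = 2 h and t = 4 h: Q falls from 118 to 84 m³/s over 2 intervals.
K = (Q₂/Q₁)^(1/2) = (84/118)^(1/2) = 0.844.

K ≈ 0.844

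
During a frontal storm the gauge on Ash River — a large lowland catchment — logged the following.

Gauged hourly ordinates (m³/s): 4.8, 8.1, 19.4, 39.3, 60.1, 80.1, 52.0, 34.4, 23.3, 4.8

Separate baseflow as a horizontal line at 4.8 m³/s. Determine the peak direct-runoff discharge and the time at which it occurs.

Subtracting baseflow gives direct-runoff ordinates: 0.0, 3.3, 14.6, 34.5, 55.3, 75.3, 47.2, 29.6, 18.5, 0.0 m³/s.
The maximum is 75.3 m³/s, occurring at the reading for t = 5 h.

Q_p = 75.3 m³/s at t = 5 h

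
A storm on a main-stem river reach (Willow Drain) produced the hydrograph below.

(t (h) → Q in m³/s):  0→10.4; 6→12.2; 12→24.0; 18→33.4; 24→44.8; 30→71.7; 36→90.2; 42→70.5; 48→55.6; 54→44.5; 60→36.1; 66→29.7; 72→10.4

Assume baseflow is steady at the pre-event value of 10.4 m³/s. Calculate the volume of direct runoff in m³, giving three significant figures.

Direct-runoff ordinates (Q − Q_b): 0.0, 1.8, 13.6, 23.0, 34.4, 61.3, 79.8, 60.1, 45.2, 34.1, 25.7, 19.3, 0.0 m³/s.
ΣQ_DR = 398.3 m³/s.
With Δt = 6 h = 21600 s, V = ΣQ_DR · Δt = 398.3 × 21600 = 8.60 × 10^6 m³.

V ≈ 8.60 × 10^6 m³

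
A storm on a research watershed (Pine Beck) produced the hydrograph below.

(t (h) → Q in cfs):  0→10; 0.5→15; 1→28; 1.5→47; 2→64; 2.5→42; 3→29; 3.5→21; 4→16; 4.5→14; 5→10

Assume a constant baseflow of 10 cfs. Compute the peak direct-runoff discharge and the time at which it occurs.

Q_p = 54.0 cfs at t = 2 h

Subtracting baseflow gives direct-runoff ordinates: 0.0, 5.0, 18.0, 37.0, 54.0, 32.0, 19.0, 11.0, 6.0, 4.0, 0.0 cfs.
The maximum is 54.0 cfs, occurring at the reading for t = 2 h.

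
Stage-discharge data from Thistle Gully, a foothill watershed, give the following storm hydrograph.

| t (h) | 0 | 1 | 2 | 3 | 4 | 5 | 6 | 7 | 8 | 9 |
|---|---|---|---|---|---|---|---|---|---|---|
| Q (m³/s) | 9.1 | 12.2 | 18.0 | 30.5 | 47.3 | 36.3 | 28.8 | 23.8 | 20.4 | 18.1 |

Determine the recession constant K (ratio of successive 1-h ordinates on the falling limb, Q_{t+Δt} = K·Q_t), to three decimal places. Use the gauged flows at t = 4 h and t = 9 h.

Using the recession-limb readings at t = 4 h and t = 9 h: Q falls from 47.3 to 18.1 m³/s over 5 intervals.
K = (Q₂/Q₁)^(1/5) = (18.1/47.3)^(1/5) = 0.825.

K ≈ 0.825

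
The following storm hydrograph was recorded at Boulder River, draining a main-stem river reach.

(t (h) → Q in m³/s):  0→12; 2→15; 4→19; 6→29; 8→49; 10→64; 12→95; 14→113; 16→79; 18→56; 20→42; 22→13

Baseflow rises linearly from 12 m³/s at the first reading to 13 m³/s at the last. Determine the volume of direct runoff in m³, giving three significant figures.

Direct-runoff ordinates (Q − Q_b): 0.00, 2.91, 6.82, 16.73, 36.64, 51.55, 82.45, 100.36, 66.27, 43.18, 29.09, 0.00 m³/s.
ΣQ_DR = 436.0 m³/s.
With Δt = 2 h = 7200 s, V = ΣQ_DR · Δt = 436.0 × 7200 = 3.14 × 10^6 m³.

V ≈ 3.14 × 10^6 m³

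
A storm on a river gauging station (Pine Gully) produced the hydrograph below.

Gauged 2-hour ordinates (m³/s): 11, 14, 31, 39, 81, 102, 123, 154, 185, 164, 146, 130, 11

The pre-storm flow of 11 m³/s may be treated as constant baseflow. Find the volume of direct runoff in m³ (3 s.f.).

V ≈ 7.55 × 10^6 m³

Direct-runoff ordinates (Q − Q_b): 0.0, 3.0, 20.0, 28.0, 70.0, 91.0, 112.0, 143.0, 174.0, 153.0, 135.0, 119.0, 0.0 m³/s.
ΣQ_DR = 1048 m³/s.
With Δt = 2 h = 7200 s, V = ΣQ_DR · Δt = 1048 × 7200 = 7.55 × 10^6 m³.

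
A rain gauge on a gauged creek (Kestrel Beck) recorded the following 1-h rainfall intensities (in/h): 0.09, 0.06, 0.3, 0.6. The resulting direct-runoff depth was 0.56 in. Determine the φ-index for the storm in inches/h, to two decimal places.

φ ≈ 0.17 in/h

Only the 2 blocks with intensity above φ contribute runoff: 0.3, 0.6 in/h.
Σ(I−φ)·Δt = d  ⇒  (0.3+0.6 − 2φ)·1 = 0.56
φ = (0.9000 − 0.56/1) / 2 = 0.17 in/h.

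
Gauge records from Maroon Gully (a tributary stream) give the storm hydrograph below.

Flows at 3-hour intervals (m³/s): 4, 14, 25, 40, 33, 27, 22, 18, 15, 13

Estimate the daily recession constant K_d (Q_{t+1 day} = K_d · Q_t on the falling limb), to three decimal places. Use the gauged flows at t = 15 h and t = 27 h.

Between t = 15 h and t = 27 h the flow falls from 27 to 13 m³/s over 4×3 h = 12 h.
Per-interval ratio K = (13/27)^(1/4) = 0.8330; K_d = K^(24/3) = 0.232.

K_d ≈ 0.232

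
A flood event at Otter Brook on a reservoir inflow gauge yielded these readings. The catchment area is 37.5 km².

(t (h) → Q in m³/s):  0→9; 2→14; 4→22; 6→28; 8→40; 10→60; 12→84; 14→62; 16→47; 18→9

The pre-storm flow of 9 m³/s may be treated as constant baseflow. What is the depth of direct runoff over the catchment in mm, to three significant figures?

Direct runoff: 0.0, 5.0, 13.0, 19.0, 31.0, 51.0, 75.0, 53.0, 38.0, 0.0 m³/s; ΣQ_DR = 285.0 m³/s.
V = ΣQ_DR · Δt = 285.0 × 7200 s = 2.052 × 10^6 m³.
Over A = 37.5 km², depth = V / A = 54.7 mm.

d ≈ 54.7 mm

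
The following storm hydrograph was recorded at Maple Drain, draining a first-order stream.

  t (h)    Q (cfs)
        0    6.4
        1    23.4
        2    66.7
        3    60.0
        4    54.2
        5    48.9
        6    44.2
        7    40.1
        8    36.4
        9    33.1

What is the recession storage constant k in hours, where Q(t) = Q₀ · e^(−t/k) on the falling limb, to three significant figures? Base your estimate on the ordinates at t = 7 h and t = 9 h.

On the falling limb, Q drops from 40.1 to 33.1 cfs between t = 7 h and t = 9 h (Δt = 2 h).
k = −Δt / ln(Q₂/Q₁) = −2 / ln(33.1/40.1) = 10.4 h.

k ≈ 10.4 h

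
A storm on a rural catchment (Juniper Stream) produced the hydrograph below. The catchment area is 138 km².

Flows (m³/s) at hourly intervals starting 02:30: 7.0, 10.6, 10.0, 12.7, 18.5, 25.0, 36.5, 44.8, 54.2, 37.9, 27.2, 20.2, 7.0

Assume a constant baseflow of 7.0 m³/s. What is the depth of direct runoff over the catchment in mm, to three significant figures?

d ≈ 5.75 mm

Direct runoff: 0.0, 3.6, 3.0, 5.7, 11.5, 18.0, 29.5, 37.8, 47.2, 30.9, 20.2, 13.2, 0.0 m³/s; ΣQ_DR = 220.6 m³/s.
V = ΣQ_DR · Δt = 220.6 × 3600 s = 7.942 × 10^5 m³.
Over A = 138 km², depth = V / A = 5.75 mm.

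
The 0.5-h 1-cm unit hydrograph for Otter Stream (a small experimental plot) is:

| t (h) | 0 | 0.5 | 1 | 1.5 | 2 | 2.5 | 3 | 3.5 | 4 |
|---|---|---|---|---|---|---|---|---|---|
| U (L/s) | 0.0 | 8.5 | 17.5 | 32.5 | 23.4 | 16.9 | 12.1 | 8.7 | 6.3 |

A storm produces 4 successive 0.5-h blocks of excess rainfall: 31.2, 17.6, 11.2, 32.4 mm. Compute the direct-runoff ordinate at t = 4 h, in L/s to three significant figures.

Q ≈ 103 L/s

By discrete convolution, Q_j = Σ (P_i / 10 mm) · U_{j−i}.
At t = 4 h (j=8): Q = (31.2/10)·6.3 + (17.6/10)·8.7 + (11.2/10)·12.1 + (32.4/10)·16.9 = 103 L/s.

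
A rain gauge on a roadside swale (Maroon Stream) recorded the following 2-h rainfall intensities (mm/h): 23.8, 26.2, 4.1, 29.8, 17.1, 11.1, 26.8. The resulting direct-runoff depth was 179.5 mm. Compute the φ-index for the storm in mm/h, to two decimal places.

φ ≈ 7.51 mm/h

Only the 6 blocks with intensity above φ contribute runoff: 23.8, 26.2, 29.8, 17.1, 11.1, 26.8 mm/h.
Σ(I−φ)·Δt = d  ⇒  (23.8+26.2+29.8+17.1+11.1+26.8 − 6φ)·2 = 179.5
φ = (134.8 − 179.5/2) / 6 = 7.51 mm/h.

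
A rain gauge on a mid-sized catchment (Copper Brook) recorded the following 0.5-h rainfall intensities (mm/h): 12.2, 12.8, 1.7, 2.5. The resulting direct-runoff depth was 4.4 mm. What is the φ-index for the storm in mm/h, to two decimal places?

φ ≈ 8.10 mm/h

Only the 2 blocks with intensity above φ contribute runoff: 12.2, 12.8 mm/h.
Σ(I−φ)·Δt = d  ⇒  (12.2+12.8 − 2φ)·0.5 = 4.4
φ = (25.00 − 4.4/0.5) / 2 = 8.10 mm/h.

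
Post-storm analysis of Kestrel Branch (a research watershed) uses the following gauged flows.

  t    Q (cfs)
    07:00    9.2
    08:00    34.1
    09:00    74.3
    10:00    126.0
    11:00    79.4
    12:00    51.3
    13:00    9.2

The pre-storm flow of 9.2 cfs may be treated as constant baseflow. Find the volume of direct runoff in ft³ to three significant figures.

Direct-runoff ordinates (Q − Q_b): 0.0, 24.9, 65.1, 116.8, 70.2, 42.1, 0.0 cfs.
ΣQ_DR = 319.1 cfs.
With Δt = 1 h = 3600 s, V = ΣQ_DR · Δt = 319.1 × 3600 = 1.15 × 10^6 ft³.

V ≈ 1.15 × 10^6 ft³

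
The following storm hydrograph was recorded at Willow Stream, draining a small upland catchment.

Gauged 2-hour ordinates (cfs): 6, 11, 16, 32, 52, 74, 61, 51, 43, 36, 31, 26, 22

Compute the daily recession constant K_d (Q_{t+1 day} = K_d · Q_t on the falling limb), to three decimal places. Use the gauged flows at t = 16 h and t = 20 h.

Between t = 16 h and t = 20 h the flow falls from 43 to 31 cfs over 2×2 h = 4 h.
Per-interval ratio K = (31/43)^(1/2) = 0.8491; K_d = K^(24/2) = 0.140.

K_d ≈ 0.140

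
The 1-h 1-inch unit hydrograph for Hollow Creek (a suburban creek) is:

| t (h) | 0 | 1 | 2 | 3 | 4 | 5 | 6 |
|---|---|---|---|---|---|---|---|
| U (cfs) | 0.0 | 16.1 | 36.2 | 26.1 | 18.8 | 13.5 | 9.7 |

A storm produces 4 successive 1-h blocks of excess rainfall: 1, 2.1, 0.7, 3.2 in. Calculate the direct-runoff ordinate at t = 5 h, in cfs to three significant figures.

By discrete convolution, Q_j = Σ (P_i / 1 in) · U_{j−i}.
At t = 5 h (j=5): Q = (1/1)·13.5 + (2.1/1)·18.8 + (0.7/1)·26.1 + (3.2/1)·36.2 = 187 cfs.

Q ≈ 187 cfs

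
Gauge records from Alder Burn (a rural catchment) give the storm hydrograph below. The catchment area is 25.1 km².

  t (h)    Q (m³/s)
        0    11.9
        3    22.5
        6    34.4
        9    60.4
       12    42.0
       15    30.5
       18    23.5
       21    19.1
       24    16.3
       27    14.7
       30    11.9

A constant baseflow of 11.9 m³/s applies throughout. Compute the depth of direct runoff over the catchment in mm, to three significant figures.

d ≈ 67.3 mm

Direct runoff: 0.0, 10.6, 22.5, 48.5, 30.1, 18.6, 11.6, 7.2, 4.4, 2.8, 0.0 m³/s; ΣQ_DR = 156.3 m³/s.
V = ΣQ_DR · Δt = 156.3 × 10800 s = 1.688 × 10^6 m³.
Over A = 25.1 km², depth = V / A = 67.3 mm.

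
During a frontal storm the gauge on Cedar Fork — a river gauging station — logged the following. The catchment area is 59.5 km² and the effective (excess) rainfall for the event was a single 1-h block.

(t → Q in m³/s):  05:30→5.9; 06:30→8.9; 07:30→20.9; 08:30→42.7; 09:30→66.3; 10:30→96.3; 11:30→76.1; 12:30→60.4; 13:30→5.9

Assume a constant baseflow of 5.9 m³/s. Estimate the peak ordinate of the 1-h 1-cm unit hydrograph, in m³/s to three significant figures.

Direct runoff: 0.0, 3.0, 15.0, 36.8, 60.4, 90.4, 70.2, 54.5, 0.0 m³/s; ΣQ_DR = 330.3 m³/s, peak = 90.4 m³/s.
Runoff depth d = ΣQ_DR·Δt / A = 330.3 × 3600 / (59.5 km²) = 19.98 mm.
The 1-cm UH is the DRH scaled by (10 mm)/d, so U_p = 90.4 × 10/19.98 = 45.2 m³/s.

U_p ≈ 45.2 m³/s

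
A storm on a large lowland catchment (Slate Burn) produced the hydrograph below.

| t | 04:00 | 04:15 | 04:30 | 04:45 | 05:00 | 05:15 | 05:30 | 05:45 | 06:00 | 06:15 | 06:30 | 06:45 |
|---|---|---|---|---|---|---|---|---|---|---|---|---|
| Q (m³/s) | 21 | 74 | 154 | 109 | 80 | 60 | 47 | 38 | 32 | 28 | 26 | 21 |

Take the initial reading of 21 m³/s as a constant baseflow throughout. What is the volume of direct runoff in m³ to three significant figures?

V ≈ 3.94 × 10^5 m³

Direct-runoff ordinates (Q − Q_b): 0.0, 53.0, 133.0, 88.0, 59.0, 39.0, 26.0, 17.0, 11.0, 7.0, 5.0, 0.0 m³/s.
ΣQ_DR = 438.0 m³/s.
With Δt = 0.25 h = 900 s, V = ΣQ_DR · Δt = 438.0 × 900 = 3.94 × 10^5 m³.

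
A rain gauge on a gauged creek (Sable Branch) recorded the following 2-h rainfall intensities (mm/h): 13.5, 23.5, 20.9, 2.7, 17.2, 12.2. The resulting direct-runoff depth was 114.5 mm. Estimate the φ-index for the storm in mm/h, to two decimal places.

φ ≈ 6.01 mm/h

Only the 5 blocks with intensity above φ contribute runoff: 13.5, 23.5, 20.9, 17.2, 12.2 mm/h.
Σ(I−φ)·Δt = d  ⇒  (13.5+23.5+20.9+17.2+12.2 − 5φ)·2 = 114.5
φ = (87.30 − 114.5/2) / 5 = 6.01 mm/h.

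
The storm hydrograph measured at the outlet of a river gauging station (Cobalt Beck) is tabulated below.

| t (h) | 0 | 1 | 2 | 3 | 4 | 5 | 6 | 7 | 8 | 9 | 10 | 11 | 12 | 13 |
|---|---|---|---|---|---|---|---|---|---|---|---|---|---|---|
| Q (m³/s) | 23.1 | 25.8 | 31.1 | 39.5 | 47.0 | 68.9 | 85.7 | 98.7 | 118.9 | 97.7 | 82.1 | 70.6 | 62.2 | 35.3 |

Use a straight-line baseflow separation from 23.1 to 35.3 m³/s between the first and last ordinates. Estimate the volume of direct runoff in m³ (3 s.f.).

V ≈ 1.72 × 10^6 m³

Direct-runoff ordinates (Q − Q_b): 0.00, 1.76, 6.12, 13.58, 20.15, 41.11, 56.97, 69.03, 88.29, 66.15, 49.62, 37.18, 27.84, 0.00 m³/s.
ΣQ_DR = 477.8 m³/s.
With Δt = 1 h = 3600 s, V = ΣQ_DR · Δt = 477.8 × 3600 = 1.72 × 10^6 m³.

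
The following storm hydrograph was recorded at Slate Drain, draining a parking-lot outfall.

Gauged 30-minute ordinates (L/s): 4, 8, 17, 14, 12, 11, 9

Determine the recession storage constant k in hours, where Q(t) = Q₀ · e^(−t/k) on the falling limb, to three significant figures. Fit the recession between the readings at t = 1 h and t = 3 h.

On the falling limb, Q drops from 17 to 9 L/s between t = 1 h and t = 3 h (Δt = 2 h).
k = −Δt / ln(Q₂/Q₁) = −2 / ln(9/17) = 3.14 h.

k ≈ 3.14 h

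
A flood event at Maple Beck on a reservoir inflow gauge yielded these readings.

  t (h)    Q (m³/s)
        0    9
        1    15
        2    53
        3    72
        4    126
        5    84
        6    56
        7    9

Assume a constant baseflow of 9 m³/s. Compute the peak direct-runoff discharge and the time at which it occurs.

Subtracting baseflow gives direct-runoff ordinates: 0.0, 6.0, 44.0, 63.0, 117.0, 75.0, 47.0, 0.0 m³/s.
The maximum is 117.0 m³/s, occurring at the reading for t = 4 h.

Q_p = 117.0 m³/s at t = 4 h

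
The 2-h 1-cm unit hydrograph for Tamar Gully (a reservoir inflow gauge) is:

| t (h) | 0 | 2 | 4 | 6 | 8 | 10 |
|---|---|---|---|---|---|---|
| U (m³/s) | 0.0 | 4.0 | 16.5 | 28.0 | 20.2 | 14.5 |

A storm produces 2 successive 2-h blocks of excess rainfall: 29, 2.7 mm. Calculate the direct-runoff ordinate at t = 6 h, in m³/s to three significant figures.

By discrete convolution, Q_j = Σ (P_i / 10 mm) · U_{j−i}.
At t = 6 h (j=3): Q = (29/10)·28.0 + (2.7/10)·16.5 = 85.7 m³/s.

Q ≈ 85.7 m³/s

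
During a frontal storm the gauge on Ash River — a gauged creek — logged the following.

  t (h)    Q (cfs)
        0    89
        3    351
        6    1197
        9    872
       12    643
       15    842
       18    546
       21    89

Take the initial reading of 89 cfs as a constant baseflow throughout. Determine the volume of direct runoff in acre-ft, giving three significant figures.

V ≈ 971 acre-ft

Direct-runoff ordinates (Q − Q_b): 0.0, 262.0, 1108.0, 783.0, 554.0, 753.0, 457.0, 0.0 cfs.
ΣQ_DR = 3917 cfs.
With Δt = 3 h = 10800 s, V = ΣQ_DR · Δt = 3917 × 10800 = 4.23 × 10^7 ft³ = 971 acre-ft.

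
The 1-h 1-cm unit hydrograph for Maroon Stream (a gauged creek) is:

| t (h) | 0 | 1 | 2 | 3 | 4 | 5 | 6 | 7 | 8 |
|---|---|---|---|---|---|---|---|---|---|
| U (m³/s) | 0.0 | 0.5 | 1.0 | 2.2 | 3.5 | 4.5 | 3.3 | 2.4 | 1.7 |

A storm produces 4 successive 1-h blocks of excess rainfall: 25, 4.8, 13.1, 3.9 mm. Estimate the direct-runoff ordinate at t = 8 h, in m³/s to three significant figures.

By discrete convolution, Q_j = Σ (P_i / 10 mm) · U_{j−i}.
At t = 8 h (j=8): Q = (25/10)·1.7 + (4.8/10)·2.4 + (13.1/10)·3.3 + (3.9/10)·4.5 = 11.5 m³/s.

Q ≈ 11.5 m³/s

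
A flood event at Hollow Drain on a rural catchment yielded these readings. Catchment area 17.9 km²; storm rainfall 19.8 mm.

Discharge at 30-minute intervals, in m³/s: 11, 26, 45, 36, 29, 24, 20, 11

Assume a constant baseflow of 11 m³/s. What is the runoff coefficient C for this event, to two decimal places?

ΣQ_DR = 114.0 m³/s; V = ΣQ_DR·Δt = 2.052 × 10^5 m³.
Runoff depth d = V / A = 11.46 mm.
C = d / P = 11.46 / 19.8 = 0.58.

C ≈ 0.58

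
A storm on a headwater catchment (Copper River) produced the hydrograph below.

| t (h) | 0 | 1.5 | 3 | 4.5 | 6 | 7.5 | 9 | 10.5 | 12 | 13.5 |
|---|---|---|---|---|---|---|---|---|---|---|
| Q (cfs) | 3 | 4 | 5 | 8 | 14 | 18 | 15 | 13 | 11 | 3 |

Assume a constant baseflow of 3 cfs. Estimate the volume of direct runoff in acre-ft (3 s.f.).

V ≈ 7.93 acre-ft

Direct-runoff ordinates (Q − Q_b): 0.0, 1.0, 2.0, 5.0, 11.0, 15.0, 12.0, 10.0, 8.0, 0.0 cfs.
ΣQ_DR = 64.00 cfs.
With Δt = 1.5 h = 5400 s, V = ΣQ_DR · Δt = 64.00 × 5400 = 3.46 × 10^5 ft³ = 7.93 acre-ft.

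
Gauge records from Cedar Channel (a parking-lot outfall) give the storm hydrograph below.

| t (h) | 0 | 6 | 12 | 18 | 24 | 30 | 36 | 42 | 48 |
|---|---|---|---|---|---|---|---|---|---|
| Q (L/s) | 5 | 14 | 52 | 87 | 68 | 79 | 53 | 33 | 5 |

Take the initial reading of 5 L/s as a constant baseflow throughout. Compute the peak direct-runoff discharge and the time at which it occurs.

Subtracting baseflow gives direct-runoff ordinates: 0.0, 9.0, 47.0, 82.0, 63.0, 74.0, 48.0, 28.0, 0.0 L/s.
The maximum is 82.0 L/s, occurring at the reading for t = 18 h.

Q_p = 82.0 L/s at t = 18 h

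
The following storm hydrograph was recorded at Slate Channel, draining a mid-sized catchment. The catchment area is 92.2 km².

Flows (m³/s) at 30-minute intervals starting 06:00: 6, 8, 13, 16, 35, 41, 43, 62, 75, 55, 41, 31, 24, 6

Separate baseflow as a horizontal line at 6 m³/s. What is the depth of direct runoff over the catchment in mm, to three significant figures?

d ≈ 7.26 mm

Direct runoff: 0.0, 2.0, 7.0, 10.0, 29.0, 35.0, 37.0, 56.0, 69.0, 49.0, 35.0, 25.0, 18.0, 0.0 m³/s; ΣQ_DR = 372.0 m³/s.
V = ΣQ_DR · Δt = 372.0 × 1800 s = 6.696 × 10^5 m³.
Over A = 92.2 km², depth = V / A = 7.26 mm.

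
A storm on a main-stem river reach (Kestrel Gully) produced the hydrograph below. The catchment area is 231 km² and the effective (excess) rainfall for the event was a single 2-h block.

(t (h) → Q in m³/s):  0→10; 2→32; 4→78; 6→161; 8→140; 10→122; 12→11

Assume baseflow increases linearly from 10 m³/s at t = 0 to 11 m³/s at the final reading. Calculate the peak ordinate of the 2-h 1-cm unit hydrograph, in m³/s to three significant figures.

U_p ≈ 100 m³/s

Direct runoff: 0.00, 21.83, 67.67, 150.50, 129.33, 111.17, 0.00 m³/s; ΣQ_DR = 480.5 m³/s, peak = 150.50 m³/s.
Runoff depth d = ΣQ_DR·Δt / A = 480.5 × 7200 / (231 km²) = 14.98 mm.
The 1-cm UH is the DRH scaled by (10 mm)/d, so U_p = 150.50 × 10/14.98 = 100 m³/s.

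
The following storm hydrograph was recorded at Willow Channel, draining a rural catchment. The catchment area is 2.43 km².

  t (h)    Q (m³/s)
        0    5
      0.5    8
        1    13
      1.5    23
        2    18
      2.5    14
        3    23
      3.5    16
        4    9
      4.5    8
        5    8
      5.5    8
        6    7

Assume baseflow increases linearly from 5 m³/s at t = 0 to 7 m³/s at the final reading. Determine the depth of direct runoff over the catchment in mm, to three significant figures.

Direct runoff: 0.00, 2.83, 7.67, 17.50, 12.33, 8.17, 17.00, 9.83, 2.67, 1.50, 1.33, 1.17, 0.00 m³/s; ΣQ_DR = 82.00 m³/s.
V = ΣQ_DR · Δt = 82.00 × 1800 s = 1.476 × 10^5 m³.
Over A = 2.43 km², depth = V / A = 60.7 mm.

d ≈ 60.7 mm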